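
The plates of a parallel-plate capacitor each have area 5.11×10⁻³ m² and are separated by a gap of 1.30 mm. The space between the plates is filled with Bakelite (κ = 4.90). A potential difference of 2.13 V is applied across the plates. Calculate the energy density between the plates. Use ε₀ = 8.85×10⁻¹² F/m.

E = V/d = 2.13 / 1.30×10⁻³ = 1.64×10³ V/m.
u = ½κε₀E² = ½ × 4.90 × 8.85×10⁻¹² × (1.64×10³)² = 5.82×10⁻⁵ J/m³.

u ≈ 58.2 μJ/m³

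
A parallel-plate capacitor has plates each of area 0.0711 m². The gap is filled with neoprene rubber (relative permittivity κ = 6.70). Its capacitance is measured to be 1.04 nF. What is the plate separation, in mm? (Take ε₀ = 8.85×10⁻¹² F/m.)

d ≈ 4.05 mm

d = κε₀A/C = 6.70 × 8.85×10⁻¹² × 7.11×10⁻² / 1.04×10⁻⁹ = 4.05×10⁻³ m.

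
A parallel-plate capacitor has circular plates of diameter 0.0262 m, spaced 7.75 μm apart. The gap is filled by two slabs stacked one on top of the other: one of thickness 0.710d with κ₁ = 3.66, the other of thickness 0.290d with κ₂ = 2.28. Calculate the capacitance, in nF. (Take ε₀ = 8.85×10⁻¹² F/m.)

A = π(0.0262/2 m)² = 5.39×10⁻⁴ m².
Stacked slabs ⇒ two capacitors in series, each with the full plate area.
C₁ = κ₁ε₀A/d₁ = 3.66 × 8.85×10⁻¹² × 5.39×10⁻⁴ / 5.50×10⁻⁶ = 3.17×10⁻⁹ F.
C₂ = κ₂ε₀A/d₂ = 2.28 × 8.85×10⁻¹² × 5.39×10⁻⁴ / 2.25×10⁻⁶ = 4.84×10⁻⁹ F.
C = (1/C₁ + 1/C₂)⁻¹ = 1.92×10⁻⁹ F.

1.92 nF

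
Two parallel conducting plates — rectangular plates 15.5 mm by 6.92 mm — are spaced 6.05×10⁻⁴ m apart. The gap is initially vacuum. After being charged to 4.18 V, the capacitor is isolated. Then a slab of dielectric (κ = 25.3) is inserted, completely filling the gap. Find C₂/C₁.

C₂/C₁ ≈ 25.3

C = κε₀A/d scales with κ, so C₂/C₁ = κ = 25.3.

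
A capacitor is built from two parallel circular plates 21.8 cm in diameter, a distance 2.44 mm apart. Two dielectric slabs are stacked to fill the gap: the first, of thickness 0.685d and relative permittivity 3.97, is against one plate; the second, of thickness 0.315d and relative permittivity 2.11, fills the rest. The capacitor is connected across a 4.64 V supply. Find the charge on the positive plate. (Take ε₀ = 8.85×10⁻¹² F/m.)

A = π(21.8/2 cm)² = 3.73×10⁻² m².
Stacked slabs ⇒ two capacitors in series, each with the full plate area.
C₁ = κ₁ε₀A/d₁ = 3.97 × 8.85×10⁻¹² × 3.73×10⁻² / 1.67×10⁻³ = 7.85×10⁻¹⁰ F.
C₂ = κ₂ε₀A/d₂ = 2.11 × 8.85×10⁻¹² × 3.73×10⁻² / 7.69×10⁻⁴ = 9.07×10⁻¹⁰ F.
C = (1/C₁ + 1/C₂)⁻¹ = 4.21×10⁻¹⁰ F.
Q = CV = 4.21×10⁻¹⁰ × 4.64 = 1.95×10⁻⁹ C.

Q ≈ 1.95 nC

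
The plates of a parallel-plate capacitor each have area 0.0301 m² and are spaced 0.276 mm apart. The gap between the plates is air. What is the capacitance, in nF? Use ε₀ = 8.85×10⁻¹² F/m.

0.965 nF

C = ε₀A/d = 8.85×10⁻¹² × 3.01×10⁻² / 2.76×10⁻⁴ = 9.65×10⁻¹⁰ F.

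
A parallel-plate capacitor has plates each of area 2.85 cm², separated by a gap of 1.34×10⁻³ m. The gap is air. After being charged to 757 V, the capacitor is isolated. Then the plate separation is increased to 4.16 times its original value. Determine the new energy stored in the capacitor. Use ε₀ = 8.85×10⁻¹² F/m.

A = 2.85 cm² = 2.85×10⁻⁴ m².
Initially C₁ = ε₀A/d = 8.85×10⁻¹² × 2.85×10⁻⁴ / 1.34×10⁻³ = 1.88×10⁻¹² F.
U₁ = 5.39×10⁻⁷ J.
Isolated ⇒ Q is held fixed. C₂ = 0.240 C₁ and U = Q²/(2C), so U₂/U₁ = C₁/C₂ = 4.16.
U₂ = 4.16 × 5.39×10⁻⁷ = 2.24×10⁻⁶ J.

2.24 μJ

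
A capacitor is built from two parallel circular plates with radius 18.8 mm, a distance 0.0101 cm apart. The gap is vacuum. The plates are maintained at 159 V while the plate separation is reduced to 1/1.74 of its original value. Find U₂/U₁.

Battery connected ⇒ V is held fixed.
C₂ = 1.74 C₁ and U = ½CV², so U₂/U₁ = C₂/C₁ = 1.74.

U₂/U₁ ≈ 1.74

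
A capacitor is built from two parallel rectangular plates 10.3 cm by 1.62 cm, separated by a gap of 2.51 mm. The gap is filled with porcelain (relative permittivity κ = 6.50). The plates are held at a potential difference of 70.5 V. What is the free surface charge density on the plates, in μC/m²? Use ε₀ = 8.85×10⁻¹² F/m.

σ ≈ 1.62 μC/m²

A = 10.3 × 1.62 cm² = 1.67×10⁻³ m².
C = κε₀A/d = 6.50 × 8.85×10⁻¹² × 1.67×10⁻³ / 2.51×10⁻³ = 3.82×10⁻¹¹ F.
σ = Q/A = CV/A = 3.82×10⁻¹¹ × 70.5 / 1.67×10⁻³ = 1.62×10⁻⁶ C/m².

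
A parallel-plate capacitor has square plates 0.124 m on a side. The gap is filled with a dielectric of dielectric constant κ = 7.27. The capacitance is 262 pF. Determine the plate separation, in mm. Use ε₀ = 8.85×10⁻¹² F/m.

A = (0.124 m)² = 1.54×10⁻² m².
d = κε₀A/C = 7.27 × 8.85×10⁻¹² × 1.54×10⁻² / 2.62×10⁻¹⁰ = 3.78×10⁻³ m.

d ≈ 3.78 mm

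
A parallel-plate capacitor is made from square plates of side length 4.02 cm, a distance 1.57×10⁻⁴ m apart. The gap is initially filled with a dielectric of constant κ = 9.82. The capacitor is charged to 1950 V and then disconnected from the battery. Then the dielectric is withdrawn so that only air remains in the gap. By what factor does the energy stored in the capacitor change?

Isolated ⇒ Q is held fixed.
C₂ = 0.102 C₁ and U = Q²/(2C), so U₂/U₁ = C₁/C₂ = 9.82.

U₂/U₁ ≈ 9.82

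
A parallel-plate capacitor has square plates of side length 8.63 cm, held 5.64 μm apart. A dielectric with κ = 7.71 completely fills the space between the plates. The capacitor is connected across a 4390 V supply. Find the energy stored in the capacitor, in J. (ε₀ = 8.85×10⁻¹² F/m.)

0.868 J

A = (8.63 cm)² = 7.45×10⁻³ m².
C = κε₀A/d = 7.71 × 8.85×10⁻¹² × 7.45×10⁻³ / 5.64×10⁻⁶ = 9.01×10⁻⁸ F.
U = ½CV² = ½ × 9.01×10⁻⁸ × (4390)² = 0.868 J.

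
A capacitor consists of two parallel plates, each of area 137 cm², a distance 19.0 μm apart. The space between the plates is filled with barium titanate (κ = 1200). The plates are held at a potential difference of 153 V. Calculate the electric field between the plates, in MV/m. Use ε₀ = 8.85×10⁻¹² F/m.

E ≈ 8.05 MV/m

E = V/d = 153 / 1.90×10⁻⁵ = 8.05×10⁶ V/m.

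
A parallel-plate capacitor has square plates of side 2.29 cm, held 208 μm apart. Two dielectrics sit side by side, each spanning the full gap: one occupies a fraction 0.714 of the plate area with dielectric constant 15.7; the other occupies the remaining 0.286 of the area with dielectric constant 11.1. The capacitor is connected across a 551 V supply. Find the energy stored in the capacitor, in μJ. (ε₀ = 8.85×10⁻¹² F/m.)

48.7 μJ

A = (2.29 cm)² = 5.24×10⁻⁴ m².
Side-by-side slabs ⇒ two capacitors in parallel, each spanning the full gap.
C₁ = κ₁ε₀A₁/d = 15.7 × 8.85×10⁻¹² × 3.74×10⁻⁴ / 2.08×10⁻⁴ = 2.50×10⁻¹⁰ F.
C₂ = κ₂ε₀A₂/d = 11.1 × 8.85×10⁻¹² × 1.50×10⁻⁴ / 2.08×10⁻⁴ = 7.08×10⁻¹¹ F.
C = C₁ + C₂ = 3.21×10⁻¹⁰ F.
U = ½CV² = ½ × 3.21×10⁻¹⁰ × (551)² = 4.87×10⁻⁵ J.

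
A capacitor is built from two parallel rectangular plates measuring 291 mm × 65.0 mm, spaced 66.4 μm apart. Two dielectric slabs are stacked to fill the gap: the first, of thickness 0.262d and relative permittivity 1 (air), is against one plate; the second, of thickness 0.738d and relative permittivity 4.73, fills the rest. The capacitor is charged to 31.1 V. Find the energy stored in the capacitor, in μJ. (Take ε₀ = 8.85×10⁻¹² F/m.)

U ≈ 2.92 μJ

A = 291 × 65.0 mm² = 1.89×10⁻² m².
Stacked slabs ⇒ two capacitors in series, each with the full plate area.
C₁ = κ₁ε₀A/d₁ = 1.00 × 8.85×10⁻¹² × 1.89×10⁻² / 1.74×10⁻⁵ = 9.62×10⁻⁹ F.
C₂ = κ₂ε₀A/d₂ = 4.73 × 8.85×10⁻¹² × 1.89×10⁻² / 4.90×10⁻⁵ = 1.62×10⁻⁸ F.
C = (1/C₁ + 1/C₂)⁻¹ = 6.03×10⁻⁹ F.
U = ½CV² = ½ × 6.03×10⁻⁹ × (31.1)² = 2.92×10⁻⁶ J.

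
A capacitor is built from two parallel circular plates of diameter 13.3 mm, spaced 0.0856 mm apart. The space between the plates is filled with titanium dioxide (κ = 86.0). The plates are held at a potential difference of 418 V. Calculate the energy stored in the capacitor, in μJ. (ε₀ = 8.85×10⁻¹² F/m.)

108 μJ

A = π(13.3/2 mm)² = 1.39×10⁻⁴ m².
C = κε₀A/d = 86.0 × 8.85×10⁻¹² × 1.39×10⁻⁴ / 8.56×10⁻⁵ = 1.24×10⁻⁹ F.
U = ½CV² = ½ × 1.24×10⁻⁹ × (418)² = 1.08×10⁻⁴ J.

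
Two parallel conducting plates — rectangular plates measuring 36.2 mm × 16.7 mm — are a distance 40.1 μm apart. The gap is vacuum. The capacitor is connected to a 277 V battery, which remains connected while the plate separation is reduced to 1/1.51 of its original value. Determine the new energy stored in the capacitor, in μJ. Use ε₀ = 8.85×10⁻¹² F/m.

A = 36.2 × 16.7 mm² = 6.05×10⁻⁴ m².
Initially C₁ = ε₀A/d = 8.85×10⁻¹² × 6.05×10⁻⁴ / 4.01×10⁻⁵ = 1.33×10⁻¹⁰ F.
U₁ = 5.12×10⁻⁶ J.
Battery connected ⇒ V is held fixed. C₂ = 1.51 C₁ and U = ½CV², so U₂/U₁ = C₂/C₁ = 1.51.
U₂ = 1.51 × 5.12×10⁻⁶ = 7.73×10⁻⁶ J.

U ≈ 7.73 μJ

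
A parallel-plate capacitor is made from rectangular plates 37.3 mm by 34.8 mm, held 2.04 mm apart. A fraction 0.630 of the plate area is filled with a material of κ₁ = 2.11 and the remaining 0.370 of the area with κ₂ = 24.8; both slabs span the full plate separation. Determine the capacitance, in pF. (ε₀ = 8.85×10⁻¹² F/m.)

A = 37.3 × 34.8 mm² = 1.30×10⁻³ m².
Side-by-side slabs ⇒ two capacitors in parallel, each spanning the full gap.
C₁ = κ₁ε₀A₁/d = 2.11 × 8.85×10⁻¹² × 8.18×10⁻⁴ / 2.04×10⁻³ = 7.49×10⁻¹² F.
C₂ = κ₂ε₀A₂/d = 24.8 × 8.85×10⁻¹² × 4.80×10⁻⁴ / 2.04×10⁻³ = 5.17×10⁻¹¹ F.
C = C₁ + C₂ = 5.92×10⁻¹¹ F.

C ≈ 59.2 pF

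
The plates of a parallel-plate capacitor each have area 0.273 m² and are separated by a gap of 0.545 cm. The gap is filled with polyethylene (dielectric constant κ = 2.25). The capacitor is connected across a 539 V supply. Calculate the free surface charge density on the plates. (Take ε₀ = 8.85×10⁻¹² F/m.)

C = κε₀A/d = 2.25 × 8.85×10⁻¹² × 0.273 / 5.45×10⁻³ = 9.97×10⁻¹⁰ F.
σ = Q/A = CV/A = 9.97×10⁻¹⁰ × 539 / 0.273 = 1.97×10⁻⁶ C/m².

σ ≈ 1.97 μC/m²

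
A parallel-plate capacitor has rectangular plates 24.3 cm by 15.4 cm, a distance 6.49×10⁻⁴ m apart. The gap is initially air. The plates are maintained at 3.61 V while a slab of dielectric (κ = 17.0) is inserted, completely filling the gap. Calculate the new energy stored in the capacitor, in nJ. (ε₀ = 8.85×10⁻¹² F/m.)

56.5 nJ

A = 24.3 × 15.4 cm² = 3.74×10⁻² m².
Initially C₁ = ε₀A/d = 8.85×10⁻¹² × 3.74×10⁻² / 6.49×10⁻⁴ = 5.10×10⁻¹⁰ F.
U₁ = 3.33×10⁻⁹ J.
Battery connected ⇒ V is held fixed. C₂ = 17.0 C₁ and U = ½CV², so U₂/U₁ = C₂/C₁ = 17.0.
U₂ = 17.0 × 3.33×10⁻⁹ = 5.65×10⁻⁸ J.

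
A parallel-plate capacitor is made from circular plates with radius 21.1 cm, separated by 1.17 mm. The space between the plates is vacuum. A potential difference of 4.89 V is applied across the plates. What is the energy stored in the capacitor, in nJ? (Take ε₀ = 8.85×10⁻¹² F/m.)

A = π(21.1 cm)² = 0.140 m².
C = ε₀A/d = 8.85×10⁻¹² × 0.140 / 1.17×10⁻³ = 1.06×10⁻⁹ F.
U = ½CV² = ½ × 1.06×10⁻⁹ × (4.89)² = 1.26×10⁻⁸ J.

12.6 nJ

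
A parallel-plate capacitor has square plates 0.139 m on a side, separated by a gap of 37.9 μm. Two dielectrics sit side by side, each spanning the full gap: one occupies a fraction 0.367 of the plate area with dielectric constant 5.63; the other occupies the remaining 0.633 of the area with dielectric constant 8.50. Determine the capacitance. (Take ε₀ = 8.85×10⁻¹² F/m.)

A = (0.139 m)² = 1.93×10⁻² m².
Side-by-side slabs ⇒ two capacitors in parallel, each spanning the full gap.
C₁ = κ₁ε₀A₁/d = 5.63 × 8.85×10⁻¹² × 7.09×10⁻³ / 3.79×10⁻⁵ = 9.32×10⁻⁹ F.
C₂ = κ₂ε₀A₂/d = 8.50 × 8.85×10⁻¹² × 1.22×10⁻² / 3.79×10⁻⁵ = 2.43×10⁻⁸ F.
C = C₁ + C₂ = 3.36×10⁻⁸ F.

C ≈ 33.6 nF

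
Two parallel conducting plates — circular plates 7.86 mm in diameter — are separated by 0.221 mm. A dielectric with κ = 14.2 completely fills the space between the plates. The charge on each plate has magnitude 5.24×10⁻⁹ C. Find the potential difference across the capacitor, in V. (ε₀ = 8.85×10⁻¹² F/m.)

A = π(7.86/2 mm)² = 4.85×10⁻⁵ m².
C = κε₀A/d = 14.2 × 8.85×10⁻¹² × 4.85×10⁻⁵ / 2.21×10⁻⁴ = 2.76×10⁻¹¹ F.
V = Q/C = 5.24×10⁻⁹ / 2.76×10⁻¹¹ = 1.90×10² V.

V ≈ 190 V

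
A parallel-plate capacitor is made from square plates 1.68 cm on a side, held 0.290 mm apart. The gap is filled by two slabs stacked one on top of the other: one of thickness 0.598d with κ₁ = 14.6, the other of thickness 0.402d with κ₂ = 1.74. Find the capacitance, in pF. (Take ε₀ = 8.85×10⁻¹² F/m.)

A = (1.68 cm)² = 2.82×10⁻⁴ m².
Stacked slabs ⇒ two capacitors in series, each with the full plate area.
C₁ = κ₁ε₀A/d₁ = 14.6 × 8.85×10⁻¹² × 2.82×10⁻⁴ / 1.73×10⁻⁴ = 2.10×10⁻¹⁰ F.
C₂ = κ₂ε₀A/d₂ = 1.74 × 8.85×10⁻¹² × 2.82×10⁻⁴ / 1.17×10⁻⁴ = 3.73×10⁻¹¹ F.
C = (1/C₁ + 1/C₂)⁻¹ = 3.17×10⁻¹¹ F.

31.7 pF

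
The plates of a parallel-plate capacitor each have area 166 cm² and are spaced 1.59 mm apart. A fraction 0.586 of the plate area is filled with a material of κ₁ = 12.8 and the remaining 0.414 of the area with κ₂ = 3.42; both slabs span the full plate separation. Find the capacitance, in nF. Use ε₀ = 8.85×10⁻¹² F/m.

A = 166 cm² = 1.66×10⁻² m².
Side-by-side slabs ⇒ two capacitors in parallel, each spanning the full gap.
C₁ = κ₁ε₀A₁/d = 12.8 × 8.85×10⁻¹² × 9.73×10⁻³ / 1.59×10⁻³ = 6.93×10⁻¹⁰ F.
C₂ = κ₂ε₀A₂/d = 3.42 × 8.85×10⁻¹² × 6.87×10⁻³ / 1.59×10⁻³ = 1.31×10⁻¹⁰ F.
C = C₁ + C₂ = 8.24×10⁻¹⁰ F.

C ≈ 0.824 nF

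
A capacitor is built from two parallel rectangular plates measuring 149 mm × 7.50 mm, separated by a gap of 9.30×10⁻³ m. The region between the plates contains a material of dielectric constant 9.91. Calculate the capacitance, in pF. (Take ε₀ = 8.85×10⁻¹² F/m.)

A = 149 × 7.50 mm² = 1.12×10⁻³ m².
C = κε₀A/d = 9.91 × 8.85×10⁻¹² × 1.12×10⁻³ / 9.30×10⁻³ = 1.05×10⁻¹¹ F.

C ≈ 10.5 pF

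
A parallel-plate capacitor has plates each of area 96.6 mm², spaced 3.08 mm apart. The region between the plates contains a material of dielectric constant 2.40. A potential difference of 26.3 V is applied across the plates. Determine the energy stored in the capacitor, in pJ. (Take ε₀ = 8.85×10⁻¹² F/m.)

U ≈ 230 pJ

A = 96.6 mm² = 9.66×10⁻⁵ m².
C = κε₀A/d = 2.40 × 8.85×10⁻¹² × 9.66×10⁻⁵ / 3.08×10⁻³ = 6.66×10⁻¹³ F.
U = ½CV² = ½ × 6.66×10⁻¹³ × (26.3)² = 2.30×10⁻¹⁰ J.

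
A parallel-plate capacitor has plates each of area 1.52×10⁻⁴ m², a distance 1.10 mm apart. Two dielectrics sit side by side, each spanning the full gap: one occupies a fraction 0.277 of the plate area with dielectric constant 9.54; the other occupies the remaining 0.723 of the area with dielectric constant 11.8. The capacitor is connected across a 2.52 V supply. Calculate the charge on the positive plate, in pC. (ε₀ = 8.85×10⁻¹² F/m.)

Side-by-side slabs ⇒ two capacitors in parallel, each spanning the full gap.
C₁ = κ₁ε₀A₁/d = 9.54 × 8.85×10⁻¹² × 4.21×10⁻⁵ / 1.10×10⁻³ = 3.23×10⁻¹² F.
C₂ = κ₂ε₀A₂/d = 11.8 × 8.85×10⁻¹² × 1.10×10⁻⁴ / 1.10×10⁻³ = 1.04×10⁻¹¹ F.
C = C₁ + C₂ = 1.37×10⁻¹¹ F.
Q = CV = 1.37×10⁻¹¹ × 2.52 = 3.44×10⁻¹¹ C.

Q ≈ 34.4 pC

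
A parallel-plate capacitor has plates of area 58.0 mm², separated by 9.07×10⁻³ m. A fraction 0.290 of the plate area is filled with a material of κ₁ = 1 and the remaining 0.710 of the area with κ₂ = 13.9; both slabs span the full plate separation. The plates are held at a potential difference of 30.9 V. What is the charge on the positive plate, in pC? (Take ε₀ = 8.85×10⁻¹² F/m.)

A = 58.0 mm² = 5.80×10⁻⁵ m².
Side-by-side slabs ⇒ two capacitors in parallel, each spanning the full gap.
C₁ = κ₁ε₀A₁/d = 1.00 × 8.85×10⁻¹² × 1.68×10⁻⁵ / 9.07×10⁻³ = 1.64×10⁻¹⁴ F.
C₂ = κ₂ε₀A₂/d = 13.9 × 8.85×10⁻¹² × 4.12×10⁻⁵ / 9.07×10⁻³ = 5.59×10⁻¹³ F.
C = C₁ + C₂ = 5.75×10⁻¹³ F.
Q = CV = 5.75×10⁻¹³ × 30.9 = 1.78×10⁻¹¹ C.

17.8 pC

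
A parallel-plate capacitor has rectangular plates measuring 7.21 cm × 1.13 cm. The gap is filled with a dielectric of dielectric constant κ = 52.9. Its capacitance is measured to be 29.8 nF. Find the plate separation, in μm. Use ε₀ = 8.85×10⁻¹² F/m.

A = 7.21 × 1.13 cm² = 8.15×10⁻⁴ m².
d = κε₀A/C = 52.9 × 8.85×10⁻¹² × 8.15×10⁻⁴ / 2.98×10⁻⁸ = 1.28×10⁻⁵ m.

12.8 μm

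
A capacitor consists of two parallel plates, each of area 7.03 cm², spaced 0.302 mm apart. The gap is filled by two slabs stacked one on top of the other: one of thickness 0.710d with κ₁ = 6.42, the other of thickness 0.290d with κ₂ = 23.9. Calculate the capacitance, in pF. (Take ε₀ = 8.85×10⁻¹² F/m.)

C ≈ 168 pF

A = 7.03 cm² = 7.03×10⁻⁴ m².
Stacked slabs ⇒ two capacitors in series, each with the full plate area.
C₁ = κ₁ε₀A/d₁ = 6.42 × 8.85×10⁻¹² × 7.03×10⁻⁴ / 2.14×10⁻⁴ = 1.86×10⁻¹⁰ F.
C₂ = κ₂ε₀A/d₂ = 23.9 × 8.85×10⁻¹² × 7.03×10⁻⁴ / 8.76×10⁻⁵ = 1.70×10⁻⁹ F.
C = (1/C₁ + 1/C₂)⁻¹ = 1.68×10⁻¹⁰ F.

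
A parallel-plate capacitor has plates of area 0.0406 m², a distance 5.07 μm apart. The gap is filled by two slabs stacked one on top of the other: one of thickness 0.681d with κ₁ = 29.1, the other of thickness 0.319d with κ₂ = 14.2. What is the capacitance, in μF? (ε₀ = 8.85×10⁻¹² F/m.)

Stacked slabs ⇒ two capacitors in series, each with the full plate area.
C₁ = κ₁ε₀A/d₁ = 29.1 × 8.85×10⁻¹² × 4.06×10⁻² / 3.45×10⁻⁶ = 3.03×10⁻⁶ F.
C₂ = κ₂ε₀A/d₂ = 14.2 × 8.85×10⁻¹² × 4.06×10⁻² / 1.62×10⁻⁶ = 3.15×10⁻⁶ F.
C = (1/C₁ + 1/C₂)⁻¹ = 1.55×10⁻⁶ F.

C ≈ 1.55 μF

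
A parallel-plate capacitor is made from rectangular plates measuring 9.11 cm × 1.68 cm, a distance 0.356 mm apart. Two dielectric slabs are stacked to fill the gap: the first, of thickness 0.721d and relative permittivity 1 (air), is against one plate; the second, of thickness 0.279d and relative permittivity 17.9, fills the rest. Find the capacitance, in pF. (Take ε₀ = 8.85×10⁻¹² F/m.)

C ≈ 51.7 pF

A = 9.11 × 1.68 cm² = 1.53×10⁻³ m².
Stacked slabs ⇒ two capacitors in series, each with the full plate area.
C₁ = κ₁ε₀A/d₁ = 1.00 × 8.85×10⁻¹² × 1.53×10⁻³ / 2.57×10⁻⁴ = 5.28×10⁻¹¹ F.
C₂ = κ₂ε₀A/d₂ = 17.9 × 8.85×10⁻¹² × 1.53×10⁻³ / 9.93×10⁻⁵ = 2.44×10⁻⁹ F.
C = (1/C₁ + 1/C₂)⁻¹ = 5.17×10⁻¹¹ F.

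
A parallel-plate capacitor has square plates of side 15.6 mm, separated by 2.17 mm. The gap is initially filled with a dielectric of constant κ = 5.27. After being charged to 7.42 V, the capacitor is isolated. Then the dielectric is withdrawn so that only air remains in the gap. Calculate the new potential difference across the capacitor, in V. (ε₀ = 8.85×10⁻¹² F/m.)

39.1 V

A = (15.6 mm)² = 2.43×10⁻⁴ m².
Initially C₁ = κε₀A/d = 5.27 × 8.85×10⁻¹² × 2.43×10⁻⁴ / 2.17×10⁻³ = 5.23×10⁻¹² F.
V₁ = 7.42 V.
Isolated ⇒ Q is held fixed. C₂ = 0.190 C₁ and V = Q/C, so V₂/V₁ = C₁/C₂ = 5.27.
V₂ = 5.27 × 7.42 = 39.1 V.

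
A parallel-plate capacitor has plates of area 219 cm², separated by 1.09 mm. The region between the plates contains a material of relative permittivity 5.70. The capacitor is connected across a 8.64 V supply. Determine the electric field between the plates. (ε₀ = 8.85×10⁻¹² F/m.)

7.93 V/mm

E = V/d = 8.64 / 1.09×10⁻³ = 7.93×10³ V/m.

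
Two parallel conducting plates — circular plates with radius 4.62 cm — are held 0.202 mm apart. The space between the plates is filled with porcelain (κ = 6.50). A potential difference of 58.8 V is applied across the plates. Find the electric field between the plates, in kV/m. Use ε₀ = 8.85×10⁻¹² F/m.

291 kV/m

E = V/d = 58.8 / 2.02×10⁻⁴ = 2.91×10⁵ V/m.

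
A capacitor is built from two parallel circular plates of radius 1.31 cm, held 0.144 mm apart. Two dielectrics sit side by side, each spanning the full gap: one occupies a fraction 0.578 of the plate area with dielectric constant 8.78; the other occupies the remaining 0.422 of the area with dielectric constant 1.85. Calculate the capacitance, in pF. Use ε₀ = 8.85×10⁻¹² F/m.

A = π(1.31 cm)² = 5.39×10⁻⁴ m².
Side-by-side slabs ⇒ two capacitors in parallel, each spanning the full gap.
C₁ = κ₁ε₀A₁/d = 8.78 × 8.85×10⁻¹² × 3.12×10⁻⁴ / 1.44×10⁻⁴ = 1.68×10⁻¹⁰ F.
C₂ = κ₂ε₀A₂/d = 1.85 × 8.85×10⁻¹² × 2.28×10⁻⁴ / 1.44×10⁻⁴ = 2.59×10⁻¹¹ F.
C = C₁ + C₂ = 1.94×10⁻¹⁰ F.

194 pF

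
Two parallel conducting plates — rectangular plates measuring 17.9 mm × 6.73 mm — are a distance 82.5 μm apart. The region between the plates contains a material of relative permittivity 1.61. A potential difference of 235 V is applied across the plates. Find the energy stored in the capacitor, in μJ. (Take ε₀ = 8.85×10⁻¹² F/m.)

U ≈ 0.574 μJ

A = 17.9 × 6.73 mm² = 1.20×10⁻⁴ m².
C = κε₀A/d = 1.61 × 8.85×10⁻¹² × 1.20×10⁻⁴ / 8.25×10⁻⁵ = 2.08×10⁻¹¹ F.
U = ½CV² = ½ × 2.08×10⁻¹¹ × (235)² = 5.74×10⁻⁷ J.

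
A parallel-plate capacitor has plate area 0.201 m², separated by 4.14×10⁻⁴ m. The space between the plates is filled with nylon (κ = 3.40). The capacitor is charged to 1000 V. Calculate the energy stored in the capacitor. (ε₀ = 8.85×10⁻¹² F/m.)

C = κε₀A/d = 3.40 × 8.85×10⁻¹² × 0.201 / 4.14×10⁻⁴ = 1.46×10⁻⁸ F.
U = ½CV² = ½ × 1.46×10⁻⁸ × (1000)² = 7.30×10⁻³ J.

7.30 mJ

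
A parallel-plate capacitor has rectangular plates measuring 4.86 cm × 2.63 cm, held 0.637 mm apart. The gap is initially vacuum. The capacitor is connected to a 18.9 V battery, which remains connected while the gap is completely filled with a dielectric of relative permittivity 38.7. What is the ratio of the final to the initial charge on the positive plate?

Battery connected ⇒ V is held fixed.
C₂ = 38.7 C₁ and Q = CV, so Q₂/Q₁ = C₂/C₁ = 38.7.

Q₂/Q₁ ≈ 38.7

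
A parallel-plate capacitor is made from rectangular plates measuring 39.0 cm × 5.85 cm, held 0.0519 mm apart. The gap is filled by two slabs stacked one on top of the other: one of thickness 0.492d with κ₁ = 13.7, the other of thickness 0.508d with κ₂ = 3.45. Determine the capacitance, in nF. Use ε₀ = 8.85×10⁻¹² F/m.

A = 39.0 × 5.85 cm² = 2.28×10⁻² m².
Stacked slabs ⇒ two capacitors in series, each with the full plate area.
C₁ = κ₁ε₀A/d₁ = 13.7 × 8.85×10⁻¹² × 2.28×10⁻² / 2.55×10⁻⁵ = 1.08×10⁻⁷ F.
C₂ = κ₂ε₀A/d₂ = 3.45 × 8.85×10⁻¹² × 2.28×10⁻² / 2.64×10⁻⁵ = 2.64×10⁻⁸ F.
C = (1/C₁ + 1/C₂)⁻¹ = 2.12×10⁻⁸ F.

21.2 nF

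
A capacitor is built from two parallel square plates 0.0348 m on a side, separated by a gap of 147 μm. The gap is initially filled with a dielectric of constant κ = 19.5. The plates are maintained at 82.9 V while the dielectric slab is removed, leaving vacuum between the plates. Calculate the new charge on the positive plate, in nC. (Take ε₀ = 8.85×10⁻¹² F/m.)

A = (0.0348 m)² = 1.21×10⁻³ m².
Initially C₁ = κε₀A/d = 19.5 × 8.85×10⁻¹² × 1.21×10⁻³ / 1.47×10⁻⁴ = 1.42×10⁻⁹ F.
Q₁ = 1.18×10⁻⁷ C.
Battery connected ⇒ V is held fixed. C₂ = 0.0513 C₁ and Q = CV, so Q₂/Q₁ = C₂/C₁ = 0.0513.
Q₂ = 0.0513 × 1.18×10⁻⁷ = 6.04×10⁻⁹ C.

6.04 nC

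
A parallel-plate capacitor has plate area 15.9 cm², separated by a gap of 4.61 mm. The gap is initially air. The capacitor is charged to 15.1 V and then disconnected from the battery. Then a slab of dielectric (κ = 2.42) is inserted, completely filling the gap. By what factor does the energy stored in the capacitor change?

U₂/U₁ ≈ 0.413

Isolated ⇒ Q is held fixed.
C₂ = 2.42 C₁ and U = Q²/(2C), so U₂/U₁ = C₁/C₂ = 0.413.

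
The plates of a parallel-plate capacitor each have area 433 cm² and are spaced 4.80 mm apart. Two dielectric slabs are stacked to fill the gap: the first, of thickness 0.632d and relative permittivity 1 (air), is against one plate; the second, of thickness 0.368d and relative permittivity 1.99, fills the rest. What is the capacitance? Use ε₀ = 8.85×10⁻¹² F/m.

A = 433 cm² = 4.33×10⁻² m².
Stacked slabs ⇒ two capacitors in series, each with the full plate area.
C₁ = κ₁ε₀A/d₁ = 1.00 × 8.85×10⁻¹² × 4.33×10⁻² / 3.03×10⁻³ = 1.26×10⁻¹⁰ F.
C₂ = κ₂ε₀A/d₂ = 1.99 × 8.85×10⁻¹² × 4.33×10⁻² / 1.77×10⁻³ = 4.32×10⁻¹⁰ F.
C = (1/C₁ + 1/C₂)⁻¹ = 9.77×10⁻¹¹ F.

97.7 pF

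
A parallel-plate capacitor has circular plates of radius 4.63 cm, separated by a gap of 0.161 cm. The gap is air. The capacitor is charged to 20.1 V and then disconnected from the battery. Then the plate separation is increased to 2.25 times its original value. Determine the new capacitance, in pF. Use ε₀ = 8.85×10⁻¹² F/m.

C ≈ 16.5 pF

A = π(4.63 cm)² = 6.73×10⁻³ m².
Initially C₁ = ε₀A/d = 8.85×10⁻¹² × 6.73×10⁻³ / 1.61×10⁻³ = 3.70×10⁻¹¹ F.
C = ε₀A/d scales as 1/d, so C₂/C₁ = d₁/d₂ = 1/2.25 = 0.444.
C₂ = 0.444 × 3.70×10⁻¹¹ = 1.65×10⁻¹¹ F.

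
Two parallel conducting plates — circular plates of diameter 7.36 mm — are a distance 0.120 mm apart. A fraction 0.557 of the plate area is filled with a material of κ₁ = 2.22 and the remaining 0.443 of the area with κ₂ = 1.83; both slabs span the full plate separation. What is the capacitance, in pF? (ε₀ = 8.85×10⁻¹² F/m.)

A = π(7.36/2 mm)² = 4.25×10⁻⁵ m².
Side-by-side slabs ⇒ two capacitors in parallel, each spanning the full gap.
C₁ = κ₁ε₀A₁/d = 2.22 × 8.85×10⁻¹² × 2.37×10⁻⁵ / 1.20×10⁻⁴ = 3.88×10⁻¹² F.
C₂ = κ₂ε₀A₂/d = 1.83 × 8.85×10⁻¹² × 1.88×10⁻⁵ / 1.20×10⁻⁴ = 2.54×10⁻¹² F.
C = C₁ + C₂ = 6.42×10⁻¹² F.

C ≈ 6.42 pF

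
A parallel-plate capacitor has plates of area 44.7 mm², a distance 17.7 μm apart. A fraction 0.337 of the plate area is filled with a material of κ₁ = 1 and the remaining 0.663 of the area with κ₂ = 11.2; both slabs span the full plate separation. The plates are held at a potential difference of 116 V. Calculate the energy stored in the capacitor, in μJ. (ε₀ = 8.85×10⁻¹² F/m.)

1.17 μJ

A = 44.7 mm² = 4.47×10⁻⁵ m².
Side-by-side slabs ⇒ two capacitors in parallel, each spanning the full gap.
C₁ = κ₁ε₀A₁/d = 1.00 × 8.85×10⁻¹² × 1.51×10⁻⁵ / 1.77×10⁻⁵ = 7.53×10⁻¹² F.
C₂ = κ₂ε₀A₂/d = 11.2 × 8.85×10⁻¹² × 2.96×10⁻⁵ / 1.77×10⁻⁵ = 1.66×10⁻¹⁰ F.
C = C₁ + C₂ = 1.73×10⁻¹⁰ F.
U = ½CV² = ½ × 1.73×10⁻¹⁰ × (116)² = 1.17×10⁻⁶ J.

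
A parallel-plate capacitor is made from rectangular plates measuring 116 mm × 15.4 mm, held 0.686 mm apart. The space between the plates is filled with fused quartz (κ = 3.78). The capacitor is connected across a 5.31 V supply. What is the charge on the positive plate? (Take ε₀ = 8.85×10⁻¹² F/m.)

463 pC

A = 116 × 15.4 mm² = 1.79×10⁻³ m².
C = κε₀A/d = 3.78 × 8.85×10⁻¹² × 1.79×10⁻³ / 6.86×10⁻⁴ = 8.71×10⁻¹¹ F.
Q = CV = 8.71×10⁻¹¹ × 5.31 = 4.63×10⁻¹⁰ C.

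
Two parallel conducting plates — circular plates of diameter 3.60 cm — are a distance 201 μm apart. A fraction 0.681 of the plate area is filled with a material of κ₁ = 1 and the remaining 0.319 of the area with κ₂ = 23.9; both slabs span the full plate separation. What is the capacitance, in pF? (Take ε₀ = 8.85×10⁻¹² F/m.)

372 pF

A = π(3.60/2 cm)² = 1.02×10⁻³ m².
Side-by-side slabs ⇒ two capacitors in parallel, each spanning the full gap.
C₁ = κ₁ε₀A₁/d = 1.00 × 8.85×10⁻¹² × 6.93×10⁻⁴ / 2.01×10⁻⁴ = 3.05×10⁻¹¹ F.
C₂ = κ₂ε₀A₂/d = 23.9 × 8.85×10⁻¹² × 3.25×10⁻⁴ / 2.01×10⁻⁴ = 3.42×10⁻¹⁰ F.
C = C₁ + C₂ = 3.72×10⁻¹⁰ F.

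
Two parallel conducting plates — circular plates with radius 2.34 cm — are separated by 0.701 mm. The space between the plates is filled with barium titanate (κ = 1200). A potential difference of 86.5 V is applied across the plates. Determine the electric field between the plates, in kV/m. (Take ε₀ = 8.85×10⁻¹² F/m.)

E = V/d = 86.5 / 7.01×10⁻⁴ = 1.23×10⁵ V/m.

123 kV/m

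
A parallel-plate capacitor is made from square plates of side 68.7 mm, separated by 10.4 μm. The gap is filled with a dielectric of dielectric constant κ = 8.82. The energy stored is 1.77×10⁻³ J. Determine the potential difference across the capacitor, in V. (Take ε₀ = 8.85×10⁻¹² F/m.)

A = (68.7 mm)² = 4.72×10⁻³ m².
C = κε₀A/d = 8.82 × 8.85×10⁻¹² × 4.72×10⁻³ / 1.04×10⁻⁵ = 3.54×10⁻⁸ F.
V = √(2U/C) = √(2 × 1.77×10⁻³ / 3.54×10⁻⁸) = 3.16×10² V.

316 V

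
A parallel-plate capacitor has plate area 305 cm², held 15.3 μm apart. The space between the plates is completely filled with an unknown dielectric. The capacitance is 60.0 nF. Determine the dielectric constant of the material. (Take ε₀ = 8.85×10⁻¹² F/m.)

κ ≈ 3.40

A = 305 cm² = 3.05×10⁻² m².
κ = Cd/(ε₀A) = 6.00×10⁻⁸ × 1.53×10⁻⁵ / (8.85×10⁻¹² × 3.05×10⁻²) = 3.40.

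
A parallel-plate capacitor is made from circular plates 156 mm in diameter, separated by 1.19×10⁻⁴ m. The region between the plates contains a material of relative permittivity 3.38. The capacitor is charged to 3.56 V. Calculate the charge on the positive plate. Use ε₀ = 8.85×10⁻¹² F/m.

Q ≈ 17.1 nC

A = π(156/2 mm)² = 1.91×10⁻² m².
C = κε₀A/d = 3.38 × 8.85×10⁻¹² × 1.91×10⁻² / 1.19×10⁻⁴ = 4.80×10⁻⁹ F.
Q = CV = 4.80×10⁻⁹ × 3.56 = 1.71×10⁻⁸ C.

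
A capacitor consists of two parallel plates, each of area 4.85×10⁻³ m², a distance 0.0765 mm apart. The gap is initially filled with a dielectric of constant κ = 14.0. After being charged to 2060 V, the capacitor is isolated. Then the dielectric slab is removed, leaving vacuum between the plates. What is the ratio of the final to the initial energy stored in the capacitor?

Isolated ⇒ Q is held fixed.
C₂ = 0.0714 C₁ and U = Q²/(2C), so U₂/U₁ = C₁/C₂ = 14.0.

U₂/U₁ ≈ 14.0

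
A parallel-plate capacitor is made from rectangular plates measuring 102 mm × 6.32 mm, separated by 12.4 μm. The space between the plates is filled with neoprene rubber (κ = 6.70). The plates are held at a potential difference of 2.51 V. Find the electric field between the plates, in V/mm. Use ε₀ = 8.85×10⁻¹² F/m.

E = V/d = 2.51 / 1.24×10⁻⁵ = 2.02×10⁵ V/m.

E ≈ 202 V/mm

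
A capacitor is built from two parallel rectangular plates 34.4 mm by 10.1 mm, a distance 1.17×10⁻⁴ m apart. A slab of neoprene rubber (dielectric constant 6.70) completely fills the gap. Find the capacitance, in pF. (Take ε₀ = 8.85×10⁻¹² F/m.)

A = 34.4 × 10.1 mm² = 3.47×10⁻⁴ m².
C = κε₀A/d = 6.70 × 8.85×10⁻¹² × 3.47×10⁻⁴ / 1.17×10⁻⁴ = 1.76×10⁻¹⁰ F.

176 pF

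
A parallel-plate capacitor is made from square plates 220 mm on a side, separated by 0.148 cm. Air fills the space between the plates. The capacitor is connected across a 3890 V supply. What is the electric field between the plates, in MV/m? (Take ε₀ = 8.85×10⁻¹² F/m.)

2.63 MV/m

E = V/d = 3890 / 1.48×10⁻³ = 2.63×10⁶ V/m.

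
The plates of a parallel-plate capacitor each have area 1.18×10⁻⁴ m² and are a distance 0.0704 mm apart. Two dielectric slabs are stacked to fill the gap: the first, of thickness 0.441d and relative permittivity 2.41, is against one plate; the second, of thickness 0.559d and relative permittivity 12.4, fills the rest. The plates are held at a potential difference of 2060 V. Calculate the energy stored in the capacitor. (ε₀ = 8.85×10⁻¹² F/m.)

138 μJ

Stacked slabs ⇒ two capacitors in series, each with the full plate area.
C₁ = κ₁ε₀A/d₁ = 2.41 × 8.85×10⁻¹² × 1.18×10⁻⁴ / 3.10×10⁻⁵ = 8.11×10⁻¹¹ F.
C₂ = κ₂ε₀A/d₂ = 12.4 × 8.85×10⁻¹² × 1.18×10⁻⁴ / 3.94×10⁻⁵ = 3.29×10⁻¹⁰ F.
C = (1/C₁ + 1/C₂)⁻¹ = 6.50×10⁻¹¹ F.
U = ½CV² = ½ × 6.50×10⁻¹¹ × (2060)² = 1.38×10⁻⁴ J.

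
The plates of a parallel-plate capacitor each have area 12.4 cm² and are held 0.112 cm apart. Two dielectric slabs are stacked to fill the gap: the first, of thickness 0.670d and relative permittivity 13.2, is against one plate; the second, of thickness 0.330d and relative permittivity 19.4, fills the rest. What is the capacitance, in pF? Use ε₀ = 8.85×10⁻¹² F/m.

C ≈ 145 pF

A = 12.4 cm² = 1.24×10⁻³ m².
Stacked slabs ⇒ two capacitors in series, each with the full plate area.
C₁ = κ₁ε₀A/d₁ = 13.2 × 8.85×10⁻¹² × 1.24×10⁻³ / 7.50×10⁻⁴ = 1.93×10⁻¹⁰ F.
C₂ = κ₂ε₀A/d₂ = 19.4 × 8.85×10⁻¹² × 1.24×10⁻³ / 3.70×10⁻⁴ = 5.76×10⁻¹⁰ F.
C = (1/C₁ + 1/C₂)⁻¹ = 1.45×10⁻¹⁰ F.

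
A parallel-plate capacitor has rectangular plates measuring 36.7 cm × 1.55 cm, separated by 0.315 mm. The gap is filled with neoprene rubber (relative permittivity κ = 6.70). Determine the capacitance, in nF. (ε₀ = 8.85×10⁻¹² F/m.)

C ≈ 1.07 nF

A = 36.7 × 1.55 cm² = 5.69×10⁻³ m².
C = κε₀A/d = 6.70 × 8.85×10⁻¹² × 5.69×10⁻³ / 3.15×10⁻⁴ = 1.07×10⁻⁹ F.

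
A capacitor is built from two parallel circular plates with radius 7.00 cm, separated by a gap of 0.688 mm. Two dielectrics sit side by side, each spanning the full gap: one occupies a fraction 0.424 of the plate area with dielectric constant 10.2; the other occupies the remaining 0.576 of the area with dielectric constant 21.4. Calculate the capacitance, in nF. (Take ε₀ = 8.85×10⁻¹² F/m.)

A = π(7.00 cm)² = 1.54×10⁻² m².
Side-by-side slabs ⇒ two capacitors in parallel, each spanning the full gap.
C₁ = κ₁ε₀A₁/d = 10.2 × 8.85×10⁻¹² × 6.53×10⁻³ / 6.88×10⁻⁴ = 8.56×10⁻¹⁰ F.
C₂ = κ₂ε₀A₂/d = 21.4 × 8.85×10⁻¹² × 8.87×10⁻³ / 6.88×10⁻⁴ = 2.44×10⁻⁹ F.
C = C₁ + C₂ = 3.30×10⁻⁹ F.

3.30 nF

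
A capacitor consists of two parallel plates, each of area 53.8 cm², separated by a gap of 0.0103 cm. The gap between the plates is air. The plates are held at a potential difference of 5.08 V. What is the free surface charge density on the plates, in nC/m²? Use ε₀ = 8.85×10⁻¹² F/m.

A = 53.8 cm² = 5.38×10⁻³ m².
C = ε₀A/d = 8.85×10⁻¹² × 5.38×10⁻³ / 1.03×10⁻⁴ = 4.62×10⁻¹⁰ F.
σ = Q/A = CV/A = 4.62×10⁻¹⁰ × 5.08 / 5.38×10⁻³ = 4.36×10⁻⁷ C/m².

σ ≈ 436 nC/m²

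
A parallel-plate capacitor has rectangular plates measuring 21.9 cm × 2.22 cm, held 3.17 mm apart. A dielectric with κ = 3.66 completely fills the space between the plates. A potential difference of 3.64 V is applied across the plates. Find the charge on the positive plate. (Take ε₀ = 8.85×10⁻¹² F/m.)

A = 21.9 × 2.22 cm² = 4.86×10⁻³ m².
C = κε₀A/d = 3.66 × 8.85×10⁻¹² × 4.86×10⁻³ / 3.17×10⁻³ = 4.97×10⁻¹¹ F.
Q = CV = 4.97×10⁻¹¹ × 3.64 = 1.81×10⁻¹⁰ C.

181 pC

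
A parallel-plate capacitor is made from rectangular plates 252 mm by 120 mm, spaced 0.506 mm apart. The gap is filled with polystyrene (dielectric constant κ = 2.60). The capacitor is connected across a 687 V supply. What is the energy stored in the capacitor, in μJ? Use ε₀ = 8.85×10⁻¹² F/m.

U ≈ 325 μJ

A = 252 × 120 mm² = 3.02×10⁻² m².
C = κε₀A/d = 2.60 × 8.85×10⁻¹² × 3.02×10⁻² / 5.06×10⁻⁴ = 1.38×10⁻⁹ F.
U = ½CV² = ½ × 1.38×10⁻⁹ × (687)² = 3.25×10⁻⁴ J.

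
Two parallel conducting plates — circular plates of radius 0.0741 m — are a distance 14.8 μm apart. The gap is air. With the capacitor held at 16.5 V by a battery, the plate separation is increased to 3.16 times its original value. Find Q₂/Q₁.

Q₂/Q₁ ≈ 0.316

Battery connected ⇒ V is held fixed.
C₂ = 0.316 C₁ and Q = CV, so Q₂/Q₁ = C₂/C₁ = 0.316.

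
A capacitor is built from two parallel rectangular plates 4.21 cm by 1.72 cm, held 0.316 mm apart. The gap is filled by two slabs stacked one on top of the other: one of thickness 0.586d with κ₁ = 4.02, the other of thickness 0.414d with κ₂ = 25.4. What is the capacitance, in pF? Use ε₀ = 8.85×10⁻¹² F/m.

A = 4.21 × 1.72 cm² = 7.24×10⁻⁴ m².
Stacked slabs ⇒ two capacitors in series, each with the full plate area.
C₁ = κ₁ε₀A/d₁ = 4.02 × 8.85×10⁻¹² × 7.24×10⁻⁴ / 1.85×10⁻⁴ = 1.39×10⁻¹⁰ F.
C₂ = κ₂ε₀A/d₂ = 25.4 × 8.85×10⁻¹² × 7.24×10⁻⁴ / 1.31×10⁻⁴ = 1.24×10⁻⁹ F.
C = (1/C₁ + 1/C₂)⁻¹ = 1.25×10⁻¹⁰ F.

C ≈ 125 pF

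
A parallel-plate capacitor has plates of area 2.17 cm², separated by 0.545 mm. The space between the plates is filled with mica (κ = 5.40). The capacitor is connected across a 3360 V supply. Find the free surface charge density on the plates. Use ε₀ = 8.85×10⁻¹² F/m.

σ ≈ 295 μC/m²

A = 2.17 cm² = 2.17×10⁻⁴ m².
C = κε₀A/d = 5.40 × 8.85×10⁻¹² × 2.17×10⁻⁴ / 5.45×10⁻⁴ = 1.90×10⁻¹¹ F.
σ = Q/A = CV/A = 1.90×10⁻¹¹ × 3360 / 2.17×10⁻⁴ = 2.95×10⁻⁴ C/m².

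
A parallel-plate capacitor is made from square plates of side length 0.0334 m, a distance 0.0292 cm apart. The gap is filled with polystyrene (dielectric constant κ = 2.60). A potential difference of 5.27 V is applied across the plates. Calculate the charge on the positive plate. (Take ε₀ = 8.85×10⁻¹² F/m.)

Q ≈ 463 pC

A = (0.0334 m)² = 1.12×10⁻³ m².
C = κε₀A/d = 2.60 × 8.85×10⁻¹² × 1.12×10⁻³ / 2.92×10⁻⁴ = 8.79×10⁻¹¹ F.
Q = CV = 8.79×10⁻¹¹ × 5.27 = 4.63×10⁻¹⁰ C.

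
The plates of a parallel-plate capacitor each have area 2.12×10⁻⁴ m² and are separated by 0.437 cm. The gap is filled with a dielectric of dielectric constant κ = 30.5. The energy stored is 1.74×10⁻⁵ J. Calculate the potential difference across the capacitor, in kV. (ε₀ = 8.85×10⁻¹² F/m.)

C = κε₀A/d = 30.5 × 8.85×10⁻¹² × 2.12×10⁻⁴ / 4.37×10⁻³ = 1.31×10⁻¹¹ F.
V = √(2U/C) = √(2 × 1.74×10⁻⁵ / 1.31×10⁻¹¹) = 1.63×10³ V.

1.63 kV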